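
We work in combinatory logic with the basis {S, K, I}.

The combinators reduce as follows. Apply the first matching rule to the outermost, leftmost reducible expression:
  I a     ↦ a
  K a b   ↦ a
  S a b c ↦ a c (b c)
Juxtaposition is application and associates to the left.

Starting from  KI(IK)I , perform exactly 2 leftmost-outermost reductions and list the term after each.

  start: KI(IK)I
  [1] II
  [2] I

Answer: after 2 steps: I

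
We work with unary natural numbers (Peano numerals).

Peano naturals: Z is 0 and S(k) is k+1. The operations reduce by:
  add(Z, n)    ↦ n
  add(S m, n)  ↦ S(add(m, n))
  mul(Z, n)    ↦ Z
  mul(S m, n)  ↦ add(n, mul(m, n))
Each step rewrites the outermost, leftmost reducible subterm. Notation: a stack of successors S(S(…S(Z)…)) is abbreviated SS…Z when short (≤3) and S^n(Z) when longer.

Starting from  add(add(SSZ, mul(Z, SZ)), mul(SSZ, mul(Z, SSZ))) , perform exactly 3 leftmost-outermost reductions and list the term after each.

Answer: after 3 steps: S(add(S(add(Z, mul(Z, SZ))), mul(SSZ, mul(Z, SSZ))))

Derivation:
  start: add(add(SSZ, mul(Z, SZ)), mul(SSZ, mul(Z, SSZ)))
  →1  add(S(add(SZ, mul(Z, SZ))), mul(SSZ, mul(Z, SSZ)))
  →2  S(add(add(SZ, mul(Z, SZ)), mul(SSZ, mul(Z, SSZ))))
  →3  S(add(S(add(Z, mul(Z, SZ))), mul(SSZ, mul(Z, SSZ))))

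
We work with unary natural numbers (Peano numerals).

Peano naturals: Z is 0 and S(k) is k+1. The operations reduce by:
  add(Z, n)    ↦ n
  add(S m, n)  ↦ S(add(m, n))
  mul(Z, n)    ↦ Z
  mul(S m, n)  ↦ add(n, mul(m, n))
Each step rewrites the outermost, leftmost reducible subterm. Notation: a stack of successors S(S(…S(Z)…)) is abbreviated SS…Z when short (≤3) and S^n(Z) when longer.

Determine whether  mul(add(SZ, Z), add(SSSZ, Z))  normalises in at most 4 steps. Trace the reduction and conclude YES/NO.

Answer: NO — after 4 steps the term is S(add(add(SSZ, Z), mul(add(Z, Z), add(SSSZ, Z)))), not yet normal

Derivation:
  start: mul(add(SZ, Z), add(SSSZ, Z))
  [1] mul(S(add(Z, Z)), add(SSSZ, Z))
  [2] add(add(SSSZ, Z), mul(add(Z, Z), add(SSSZ, Z)))
  [3] add(S(add(SSZ, Z)), mul(add(Z, Z), add(SSSZ, Z)))
  [4] S(add(add(SSZ, Z), mul(add(Z, Z), add(SSSZ, Z))))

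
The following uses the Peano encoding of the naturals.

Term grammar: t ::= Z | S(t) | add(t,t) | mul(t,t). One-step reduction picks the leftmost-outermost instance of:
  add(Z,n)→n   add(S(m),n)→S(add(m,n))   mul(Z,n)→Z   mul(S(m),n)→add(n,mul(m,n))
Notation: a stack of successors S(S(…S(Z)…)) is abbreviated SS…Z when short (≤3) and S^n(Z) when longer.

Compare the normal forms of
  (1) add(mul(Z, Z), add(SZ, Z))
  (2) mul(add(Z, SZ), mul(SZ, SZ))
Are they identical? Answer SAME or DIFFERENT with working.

Answer: SAME — A ⇓ SZ, B ⇓ SZ

Working:
Term A:
  start: add(mul(Z, Z), add(SZ, Z))
  [1] add(Z, add(SZ, Z))
  [2] add(SZ, Z)
  [3] S(add(Z, Z))
  [4] SZ

Term B:
  start: mul(add(Z, SZ), mul(SZ, SZ))
  [1] mul(SZ, mul(SZ, SZ))
  [2] add(mul(SZ, SZ), mul(Z, mul(SZ, SZ)))
  [3] add(add(SZ, mul(Z, SZ)), mul(Z, mul(SZ, SZ)))
  [4] add(S(add(Z, mul(Z, SZ))), mul(Z, mul(SZ, SZ)))
  [5] S(add(add(Z, mul(Z, SZ)), mul(Z, mul(SZ, SZ))))
  [6] S(add(mul(Z, SZ), mul(Z, mul(SZ, SZ))))
  [7] S(add(Z, mul(Z, mul(SZ, SZ))))
  [8] S(mul(Z, mul(SZ, SZ)))
  [9] SZ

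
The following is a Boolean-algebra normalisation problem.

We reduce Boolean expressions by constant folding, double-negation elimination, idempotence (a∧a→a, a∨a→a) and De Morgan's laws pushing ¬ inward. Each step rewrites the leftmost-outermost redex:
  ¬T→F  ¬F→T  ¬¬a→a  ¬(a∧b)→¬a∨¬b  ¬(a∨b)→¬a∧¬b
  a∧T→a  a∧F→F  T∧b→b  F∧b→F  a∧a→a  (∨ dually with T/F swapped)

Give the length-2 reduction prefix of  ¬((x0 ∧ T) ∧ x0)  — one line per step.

Answer: after 2 steps: (¬x0 ∨ ¬T) ∨ ¬x0

Working:
  start: ¬((x0 ∧ T) ∧ x0)
  [1] ¬(x0 ∧ T) ∨ ¬x0
  [2] (¬x0 ∨ ¬T) ∨ ¬x0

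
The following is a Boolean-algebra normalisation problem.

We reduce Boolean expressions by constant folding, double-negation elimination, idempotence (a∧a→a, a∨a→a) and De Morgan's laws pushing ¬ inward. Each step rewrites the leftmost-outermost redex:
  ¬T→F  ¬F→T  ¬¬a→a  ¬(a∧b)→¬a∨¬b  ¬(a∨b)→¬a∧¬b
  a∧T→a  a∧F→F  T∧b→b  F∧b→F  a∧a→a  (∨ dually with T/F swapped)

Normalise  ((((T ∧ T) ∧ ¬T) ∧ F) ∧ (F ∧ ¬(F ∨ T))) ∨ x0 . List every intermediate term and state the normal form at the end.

Answer: normal form = x0  (in 3 steps)

Reduction:
  start: ((((T ∧ T) ∧ ¬T) ∧ F) ∧ (F ∧ ¬(F ∨ T))) ∨ x0
  [1] (F ∧ (F ∧ ¬(F ∨ T))) ∨ x0
  [2] F ∨ x0
  [3] x0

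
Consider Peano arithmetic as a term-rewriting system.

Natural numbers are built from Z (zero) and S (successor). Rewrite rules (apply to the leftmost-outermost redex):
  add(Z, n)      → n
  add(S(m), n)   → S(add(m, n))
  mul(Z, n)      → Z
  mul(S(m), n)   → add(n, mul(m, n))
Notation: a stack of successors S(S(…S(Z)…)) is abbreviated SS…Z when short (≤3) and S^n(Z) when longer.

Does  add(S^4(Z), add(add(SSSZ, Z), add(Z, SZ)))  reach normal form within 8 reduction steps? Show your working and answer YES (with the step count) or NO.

Answer: NO — after 8 steps the term is S(S(S(S(S(add(S(add(SZ, Z)), add(Z, SZ))))))), not yet normal

Reduction:
  start: add(S^4(Z), add(add(SSSZ, Z), add(Z, SZ)))
  step 1: S(add(SSSZ, add(add(SSSZ, Z), add(Z, SZ))))
  step 2: S(S(add(SSZ, add(add(SSSZ, Z), add(Z, SZ)))))
  step 3: S(S(S(add(SZ, add(add(SSSZ, Z), add(Z, SZ))))))
  step 4: S(S(S(S(add(Z, add(add(SSSZ, Z), add(Z, SZ)))))))
  step 5: S(S(S(S(add(add(SSSZ, Z), add(Z, SZ))))))
  step 6: S(S(S(S(add(S(add(SSZ, Z)), add(Z, SZ))))))
  step 7: S(S(S(S(S(add(add(SSZ, Z), add(Z, SZ)))))))
  step 8: S(S(S(S(S(add(S(add(SZ, Z)), add(Z, SZ)))))))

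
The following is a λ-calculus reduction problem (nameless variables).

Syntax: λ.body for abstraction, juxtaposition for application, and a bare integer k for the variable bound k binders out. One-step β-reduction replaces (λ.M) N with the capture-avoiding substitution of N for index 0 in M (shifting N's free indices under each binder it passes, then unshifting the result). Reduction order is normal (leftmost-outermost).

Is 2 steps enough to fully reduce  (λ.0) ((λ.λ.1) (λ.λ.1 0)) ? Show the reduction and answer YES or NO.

Answer: YES — reaches normal form λ.λ.λ.1 0 in 2 ≤ 2 steps

Working:
  start: (λ.0) ((λ.λ.1) (λ.λ.1 0))
  →1  (λ.λ.1) (λ.λ.1 0)
  →2  λ.λ.λ.1 0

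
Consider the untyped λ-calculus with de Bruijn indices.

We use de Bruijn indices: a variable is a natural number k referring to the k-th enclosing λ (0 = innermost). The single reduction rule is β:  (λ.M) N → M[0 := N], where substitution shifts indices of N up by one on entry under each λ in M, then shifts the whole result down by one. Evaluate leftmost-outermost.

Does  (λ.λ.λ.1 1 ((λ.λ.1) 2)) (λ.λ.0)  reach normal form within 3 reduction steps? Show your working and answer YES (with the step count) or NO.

  start: (λ.λ.λ.1 1 ((λ.λ.1) 2)) (λ.λ.0)
  step 1: λ.λ.1 1 ((λ.λ.1) (λ.λ.0))
  step 2: λ.λ.1 1 (λ.λ.λ.0)

Answer: YES — reaches normal form λ.λ.1 1 (λ.λ.λ.0) in 2 ≤ 3 steps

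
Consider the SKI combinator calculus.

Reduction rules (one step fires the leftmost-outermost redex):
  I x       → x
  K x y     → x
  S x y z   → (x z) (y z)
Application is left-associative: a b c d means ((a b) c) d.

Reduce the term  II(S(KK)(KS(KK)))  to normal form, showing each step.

Answer: normal form = S(KK)S  (in 3 steps)

Derivation:
  start: II(S(KK)(KS(KK)))
  [1] I(S(KK)(KS(KK)))
  [2] S(KK)(KS(KK))
  [3] S(KK)S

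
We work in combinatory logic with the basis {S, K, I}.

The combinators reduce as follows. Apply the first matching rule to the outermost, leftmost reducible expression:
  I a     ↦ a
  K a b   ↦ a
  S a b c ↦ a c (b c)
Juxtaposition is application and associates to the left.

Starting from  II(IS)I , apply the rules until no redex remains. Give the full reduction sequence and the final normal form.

  start: II(IS)I
  step 1: I(IS)I
  step 2: ISI
  step 3: SI

Answer: normal form = SI  (in 3 steps)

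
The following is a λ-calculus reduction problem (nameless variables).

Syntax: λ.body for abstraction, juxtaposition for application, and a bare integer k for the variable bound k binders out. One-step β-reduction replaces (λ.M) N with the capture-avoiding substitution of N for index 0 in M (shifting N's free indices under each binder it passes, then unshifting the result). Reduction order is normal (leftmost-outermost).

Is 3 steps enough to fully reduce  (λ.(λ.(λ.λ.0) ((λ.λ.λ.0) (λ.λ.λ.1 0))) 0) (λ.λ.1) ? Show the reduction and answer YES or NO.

Answer: YES — reaches normal form λ.0 in 3 ≤ 3 steps

Reduction:
  start: (λ.(λ.(λ.λ.0) ((λ.λ.λ.0) (λ.λ.λ.1 0))) 0) (λ.λ.1)
  step 1: (λ.(λ.λ.0) ((λ.λ.λ.0) (λ.λ.λ.1 0))) (λ.λ.1)
  step 2: (λ.λ.0) ((λ.λ.λ.0) (λ.λ.λ.1 0))
  step 3: λ.0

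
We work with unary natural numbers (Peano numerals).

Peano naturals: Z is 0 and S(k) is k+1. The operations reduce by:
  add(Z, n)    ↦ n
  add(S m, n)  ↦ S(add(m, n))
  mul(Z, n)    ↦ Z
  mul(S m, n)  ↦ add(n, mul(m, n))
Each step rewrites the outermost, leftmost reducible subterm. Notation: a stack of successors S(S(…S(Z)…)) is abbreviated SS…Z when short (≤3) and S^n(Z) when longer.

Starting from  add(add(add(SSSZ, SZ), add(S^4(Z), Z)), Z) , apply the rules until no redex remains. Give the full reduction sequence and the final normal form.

Answer: normal form = S^8(Z)  (in 23 steps)

Working:
  start: add(add(add(SSSZ, SZ), add(S^4(Z), Z)), Z)
  step 1: add(add(S(add(SSZ, SZ)), add(S^4(Z), Z)), Z)
  step 2: add(S(add(add(SSZ, SZ), add(S^4(Z), Z))), Z)
  step 3: S(add(add(add(SSZ, SZ), add(S^4(Z), Z)), Z))
  step 4: S(add(add(S(add(SZ, SZ)), add(S^4(Z), Z)), Z))
  step 5: S(add(S(add(add(SZ, SZ), add(S^4(Z), Z))), Z))
  step 6: S(S(add(add(add(SZ, SZ), add(S^4(Z), Z)), Z)))
  step 7: S(S(add(add(S(add(Z, SZ)), add(S^4(Z), Z)), Z)))
  step 8: S(S(add(S(add(add(Z, SZ), add(S^4(Z), Z))), Z)))
  step 9: S(S(S(add(add(add(Z, SZ), add(S^4(Z), Z)), Z))))
  step 10: S(S(S(add(add(SZ, add(S^4(Z), Z)), Z))))
  step 11: S(S(S(add(S(add(Z, add(S^4(Z), Z))), Z))))
  step 12: S(S(S(S(add(add(Z, add(S^4(Z), Z)), Z)))))
  step 13: S(S(S(S(add(add(S^4(Z), Z), Z)))))
  step 14: S(S(S(S(add(S(add(SSSZ, Z)), Z)))))
  step 15: S(S(S(S(S(add(add(SSSZ, Z), Z))))))
  step 16: S(S(S(S(S(add(S(add(SSZ, Z)), Z))))))
  step 17: S(S(S(S(S(S(add(add(SSZ, Z), Z)))))))
  step 18: S(S(S(S(S(S(add(S(add(SZ, Z)), Z)))))))
  step 19: S(S(S(S(S(S(S(add(add(SZ, Z), Z))))))))
  step 20: S(S(S(S(S(S(S(add(S(add(Z, Z)), Z))))))))
  step 21: S(S(S(S(S(S(S(S(add(add(Z, Z), Z)))))))))
  step 22: S(S(S(S(S(S(S(S(add(Z, Z)))))))))
  step 23: S^8(Z)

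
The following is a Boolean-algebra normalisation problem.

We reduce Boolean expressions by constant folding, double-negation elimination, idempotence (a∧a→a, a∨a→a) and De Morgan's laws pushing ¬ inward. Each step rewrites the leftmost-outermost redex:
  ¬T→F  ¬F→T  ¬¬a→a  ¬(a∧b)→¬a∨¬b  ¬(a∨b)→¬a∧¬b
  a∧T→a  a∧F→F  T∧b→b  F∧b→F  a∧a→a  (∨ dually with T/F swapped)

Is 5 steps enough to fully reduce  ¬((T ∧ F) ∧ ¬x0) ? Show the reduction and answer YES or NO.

  start: ¬((T ∧ F) ∧ ¬x0)
  →1  ¬(T ∧ F) ∨ ¬¬x0
  →2  (¬T ∨ ¬F) ∨ ¬¬x0
  →3  (F ∨ ¬F) ∨ ¬¬x0
  →4  ¬F ∨ ¬¬x0
  →5  T ∨ ¬¬x0

Answer: NO — after 5 steps the term is T ∨ ¬¬x0, not yet normal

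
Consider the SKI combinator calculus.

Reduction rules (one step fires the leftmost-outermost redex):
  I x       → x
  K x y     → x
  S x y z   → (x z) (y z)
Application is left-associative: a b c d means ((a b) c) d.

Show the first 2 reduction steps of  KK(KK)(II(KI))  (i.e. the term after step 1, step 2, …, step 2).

Answer: after 2 steps: K(I(KI))

Working:
  start: KK(KK)(II(KI))
  [1] K(II(KI))
  [2] K(I(KI))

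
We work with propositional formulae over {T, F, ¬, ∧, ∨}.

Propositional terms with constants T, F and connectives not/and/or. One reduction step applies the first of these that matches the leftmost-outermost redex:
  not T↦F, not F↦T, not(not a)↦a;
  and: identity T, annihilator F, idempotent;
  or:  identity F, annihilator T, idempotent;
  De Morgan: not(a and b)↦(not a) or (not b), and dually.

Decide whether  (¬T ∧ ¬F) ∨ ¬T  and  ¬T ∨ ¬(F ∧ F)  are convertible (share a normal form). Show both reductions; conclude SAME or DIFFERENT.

Answer: DIFFERENT — A ⇓ F, B ⇓ T

Working:
Term A:
  start: (¬T ∧ ¬F) ∨ ¬T
  →1  (F ∧ ¬F) ∨ ¬T
  →2  F ∨ ¬T
  →3  ¬T
  →4  F

Term B:
  start: ¬T ∨ ¬(F ∧ F)
  →1  F ∨ ¬(F ∧ F)
  →2  ¬(F ∧ F)
  →3  ¬F ∨ ¬F
  →4  ¬F
  →5  T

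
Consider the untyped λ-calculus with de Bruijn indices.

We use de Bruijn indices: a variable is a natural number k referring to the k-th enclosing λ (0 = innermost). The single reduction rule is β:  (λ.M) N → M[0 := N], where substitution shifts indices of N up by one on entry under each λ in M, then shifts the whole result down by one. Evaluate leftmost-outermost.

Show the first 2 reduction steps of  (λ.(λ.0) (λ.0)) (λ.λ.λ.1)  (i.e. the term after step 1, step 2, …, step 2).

Answer: after 2 steps: λ.0

Working:
  start: (λ.(λ.0) (λ.0)) (λ.λ.λ.1)
  step 1: (λ.0) (λ.0)
  step 2: λ.0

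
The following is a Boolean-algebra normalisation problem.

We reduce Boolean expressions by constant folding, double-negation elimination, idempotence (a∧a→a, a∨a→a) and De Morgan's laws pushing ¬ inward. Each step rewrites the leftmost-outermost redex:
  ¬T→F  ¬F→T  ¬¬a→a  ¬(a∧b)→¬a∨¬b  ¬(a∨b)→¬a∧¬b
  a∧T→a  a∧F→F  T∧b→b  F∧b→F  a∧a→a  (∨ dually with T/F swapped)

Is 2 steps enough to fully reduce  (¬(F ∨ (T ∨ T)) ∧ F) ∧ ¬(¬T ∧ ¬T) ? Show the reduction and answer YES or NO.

Answer: YES — reaches normal form F in 2 ≤ 2 steps

Working:
  start: (¬(F ∨ (T ∨ T)) ∧ F) ∧ ¬(¬T ∧ ¬T)
  [1] F ∧ ¬(¬T ∧ ¬T)
  [2] F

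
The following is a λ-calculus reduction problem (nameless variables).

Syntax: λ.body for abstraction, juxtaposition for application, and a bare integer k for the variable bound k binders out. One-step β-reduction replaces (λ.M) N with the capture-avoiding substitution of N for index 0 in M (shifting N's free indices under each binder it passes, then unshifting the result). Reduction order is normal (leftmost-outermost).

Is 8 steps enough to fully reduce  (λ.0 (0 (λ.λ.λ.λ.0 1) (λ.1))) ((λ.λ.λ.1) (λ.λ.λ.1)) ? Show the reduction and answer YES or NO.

Answer: YES — reaches normal form λ.λ.λ.λ.λ.0 1 in 6 ≤ 8 steps

Working:
  start: (λ.0 (0 (λ.λ.λ.λ.0 1) (λ.1))) ((λ.λ.λ.1) (λ.λ.λ.1))
  →1  (λ.λ.λ.1) (λ.λ.λ.1) ((λ.λ.λ.1) (λ.λ.λ.1) (λ.λ.λ.λ.0 1) (λ.(λ.λ.λ.1) (λ.λ.λ.1)))
  →2  (λ.λ.1) ((λ.λ.λ.1) (λ.λ.λ.1) (λ.λ.λ.λ.0 1) (λ.(λ.λ.λ.1) (λ.λ.λ.1)))
  →3  λ.(λ.λ.λ.1) (λ.λ.λ.1) (λ.λ.λ.λ.0 1) (λ.(λ.λ.λ.1) (λ.λ.λ.1))
  →4  λ.(λ.λ.1) (λ.λ.λ.λ.0 1) (λ.(λ.λ.λ.1) (λ.λ.λ.1))
  →5  λ.(λ.λ.λ.λ.λ.0 1) (λ.(λ.λ.λ.1) (λ.λ.λ.1))
  →6  λ.λ.λ.λ.λ.0 1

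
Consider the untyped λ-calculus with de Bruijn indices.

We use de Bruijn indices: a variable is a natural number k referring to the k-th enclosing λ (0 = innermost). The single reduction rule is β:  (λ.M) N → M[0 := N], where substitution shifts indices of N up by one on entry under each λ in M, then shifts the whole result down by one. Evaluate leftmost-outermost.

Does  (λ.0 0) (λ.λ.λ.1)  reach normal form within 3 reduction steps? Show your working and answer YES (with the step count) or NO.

  start: (λ.0 0) (λ.λ.λ.1)
  [1] (λ.λ.λ.1) (λ.λ.λ.1)
  [2] λ.λ.1

Answer: YES — reaches normal form λ.λ.1 in 2 ≤ 3 steps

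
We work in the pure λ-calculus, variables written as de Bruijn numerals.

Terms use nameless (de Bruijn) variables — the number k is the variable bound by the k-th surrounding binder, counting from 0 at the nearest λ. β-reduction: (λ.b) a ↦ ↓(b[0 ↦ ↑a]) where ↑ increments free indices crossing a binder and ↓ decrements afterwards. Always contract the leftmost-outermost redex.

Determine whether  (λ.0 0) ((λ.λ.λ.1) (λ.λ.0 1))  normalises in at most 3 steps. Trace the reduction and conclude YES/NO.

  start: (λ.0 0) ((λ.λ.λ.1) (λ.λ.0 1))
  →1  (λ.λ.λ.1) (λ.λ.0 1) ((λ.λ.λ.1) (λ.λ.0 1))
  →2  (λ.λ.1) ((λ.λ.λ.1) (λ.λ.0 1))
  →3  λ.(λ.λ.λ.1) (λ.λ.0 1)

Answer: NO — after 3 steps the term is λ.(λ.λ.λ.1) (λ.λ.0 1), not yet normal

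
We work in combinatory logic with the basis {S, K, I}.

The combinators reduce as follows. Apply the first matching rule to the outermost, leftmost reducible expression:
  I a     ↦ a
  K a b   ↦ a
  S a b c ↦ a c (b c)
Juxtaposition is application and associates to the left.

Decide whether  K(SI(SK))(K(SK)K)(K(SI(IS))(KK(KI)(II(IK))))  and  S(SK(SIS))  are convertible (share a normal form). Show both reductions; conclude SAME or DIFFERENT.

Term A:
  start: K(SI(SK))(K(SK)K)(K(SI(IS))(KK(KI)(II(IK))))
  →1  SI(SK)(K(SI(IS))(KK(KI)(II(IK))))
  →2  I(K(SI(IS))(KK(KI)(II(IK))))(SK(K(SI(IS))(KK(KI)(II(IK)))))
  →3  K(SI(IS))(KK(KI)(II(IK)))(SK(K(SI(IS))(KK(KI)(II(IK)))))
  →4  SI(IS)(SK(K(SI(IS))(KK(KI)(II(IK)))))
  →5  I(SK(K(SI(IS))(KK(KI)(II(IK)))))(IS(SK(K(SI(IS))(KK(KI)(II(IK))))))
  →6  SK(K(SI(IS))(KK(KI)(II(IK))))(IS(SK(K(SI(IS))(KK(KI)(II(IK))))))
  →7  K(IS(SK(K(SI(IS))(KK(KI)(II(IK))))))(K(SI(IS))(KK(KI)(II(IK)))(IS(SK(K(SI(IS))(KK(KI)(II(IK)))))))
  →8  IS(SK(K(SI(IS))(KK(KI)(II(IK)))))
  →9  S(SK(K(SI(IS))(KK(KI)(II(IK)))))
  →10  S(SK(SI(IS)))
  →11  S(SK(SIS))

Term B:
  start: S(SK(SIS))

Answer: SAME — A ⇓ S(SK(SIS)), B ⇓ S(SK(SIS))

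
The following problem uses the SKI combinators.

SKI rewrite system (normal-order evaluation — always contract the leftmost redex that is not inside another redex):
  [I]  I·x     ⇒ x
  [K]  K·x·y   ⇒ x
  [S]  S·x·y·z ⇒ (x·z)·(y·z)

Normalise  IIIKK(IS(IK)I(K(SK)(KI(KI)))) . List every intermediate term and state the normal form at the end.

Answer: normal form = K  (in 4 steps)

Derivation:
  start: IIIKK(IS(IK)I(K(SK)(KI(KI))))
  →1  IIKK(IS(IK)I(K(SK)(KI(KI))))
  →2  IKK(IS(IK)I(K(SK)(KI(KI))))
  →3  KK(IS(IK)I(K(SK)(KI(KI))))
  →4  K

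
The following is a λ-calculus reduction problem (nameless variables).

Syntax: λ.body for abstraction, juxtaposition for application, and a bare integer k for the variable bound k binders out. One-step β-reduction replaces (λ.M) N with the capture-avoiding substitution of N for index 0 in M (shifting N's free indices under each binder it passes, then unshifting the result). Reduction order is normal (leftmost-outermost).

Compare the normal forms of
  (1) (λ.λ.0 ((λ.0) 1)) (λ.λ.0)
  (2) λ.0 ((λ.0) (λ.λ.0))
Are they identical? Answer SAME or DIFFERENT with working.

Term A:
  start: (λ.λ.0 ((λ.0) 1)) (λ.λ.0)
  →1  λ.0 ((λ.0) (λ.λ.0))
  →2  λ.0 (λ.λ.0)

Term B:
  start: λ.0 ((λ.0) (λ.λ.0))
  →1  λ.0 (λ.λ.0)

Answer: SAME — A ⇓ λ.0 (λ.λ.0), B ⇓ λ.0 (λ.λ.0)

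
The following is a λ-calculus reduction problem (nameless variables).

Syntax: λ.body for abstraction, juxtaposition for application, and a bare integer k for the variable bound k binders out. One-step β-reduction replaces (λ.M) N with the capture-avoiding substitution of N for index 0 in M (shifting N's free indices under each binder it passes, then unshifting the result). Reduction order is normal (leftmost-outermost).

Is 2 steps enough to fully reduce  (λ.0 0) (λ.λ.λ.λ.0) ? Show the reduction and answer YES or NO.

Answer: YES — reaches normal form λ.λ.λ.0 in 2 ≤ 2 steps

Reduction:
  start: (λ.0 0) (λ.λ.λ.λ.0)
  step 1: (λ.λ.λ.λ.0) (λ.λ.λ.λ.0)
  step 2: λ.λ.λ.0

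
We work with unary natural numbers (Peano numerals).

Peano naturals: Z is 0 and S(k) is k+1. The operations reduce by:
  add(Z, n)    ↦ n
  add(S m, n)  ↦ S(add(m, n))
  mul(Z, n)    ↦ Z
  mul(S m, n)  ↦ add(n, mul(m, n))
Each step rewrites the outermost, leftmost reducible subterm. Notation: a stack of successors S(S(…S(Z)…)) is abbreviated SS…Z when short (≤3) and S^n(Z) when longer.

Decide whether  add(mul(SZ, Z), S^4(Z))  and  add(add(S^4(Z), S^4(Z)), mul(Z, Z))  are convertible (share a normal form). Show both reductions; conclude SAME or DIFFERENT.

Term A:
  start: add(mul(SZ, Z), S^4(Z))
  step 1: add(add(Z, mul(Z, Z)), S^4(Z))
  step 2: add(mul(Z, Z), S^4(Z))
  step 3: add(Z, S^4(Z))
  step 4: S^4(Z)

Term B:
  start: add(add(S^4(Z), S^4(Z)), mul(Z, Z))
  step 1: add(S(add(SSSZ, S^4(Z))), mul(Z, Z))
  step 2: S(add(add(SSSZ, S^4(Z)), mul(Z, Z)))
  step 3: S(add(S(add(SSZ, S^4(Z))), mul(Z, Z)))
  step 4: S(S(add(add(SSZ, S^4(Z)), mul(Z, Z))))
  step 5: S(S(add(S(add(SZ, S^4(Z))), mul(Z, Z))))
  step 6: S(S(S(add(add(SZ, S^4(Z)), mul(Z, Z)))))
  step 7: S(S(S(add(S(add(Z, S^4(Z))), mul(Z, Z)))))
  step 8: S(S(S(S(add(add(Z, S^4(Z)), mul(Z, Z))))))
  step 9: S(S(S(S(add(S^4(Z), mul(Z, Z))))))
  step 10: S(S(S(S(S(add(SSSZ, mul(Z, Z)))))))
  step 11: S(S(S(S(S(S(add(SSZ, mul(Z, Z))))))))
  step 12: S(S(S(S(S(S(S(add(SZ, mul(Z, Z)))))))))
  step 13: S(S(S(S(S(S(S(S(add(Z, mul(Z, Z))))))))))
  step 14: S(S(S(S(S(S(S(S(mul(Z, Z)))))))))
  step 15: S^8(Z)

Answer: DIFFERENT — A ⇓ S^4(Z), B ⇓ S^8(Z)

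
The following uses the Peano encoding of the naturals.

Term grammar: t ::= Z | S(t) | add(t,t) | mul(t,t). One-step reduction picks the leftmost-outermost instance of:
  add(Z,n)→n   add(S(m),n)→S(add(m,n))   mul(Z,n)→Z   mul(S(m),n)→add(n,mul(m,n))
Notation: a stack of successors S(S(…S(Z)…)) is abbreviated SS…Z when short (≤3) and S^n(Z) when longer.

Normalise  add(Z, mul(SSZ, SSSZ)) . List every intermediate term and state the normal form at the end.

  start: add(Z, mul(SSZ, SSSZ))
  [1] mul(SSZ, SSSZ)
  [2] add(SSSZ, mul(SZ, SSSZ))
  [3] S(add(SSZ, mul(SZ, SSSZ)))
  [4] S(S(add(SZ, mul(SZ, SSSZ))))
  [5] S(S(S(add(Z, mul(SZ, SSSZ)))))
  [6] S(S(S(mul(SZ, SSSZ))))
  [7] S(S(S(add(SSSZ, mul(Z, SSSZ)))))
  [8] S(S(S(S(add(SSZ, mul(Z, SSSZ))))))
  [9] S(S(S(S(S(add(SZ, mul(Z, SSSZ)))))))
  [10] S(S(S(S(S(S(add(Z, mul(Z, SSSZ))))))))
  [11] S(S(S(S(S(S(mul(Z, SSSZ)))))))
  [12] S^6(Z)

Answer: normal form = S^6(Z)  (in 12 steps)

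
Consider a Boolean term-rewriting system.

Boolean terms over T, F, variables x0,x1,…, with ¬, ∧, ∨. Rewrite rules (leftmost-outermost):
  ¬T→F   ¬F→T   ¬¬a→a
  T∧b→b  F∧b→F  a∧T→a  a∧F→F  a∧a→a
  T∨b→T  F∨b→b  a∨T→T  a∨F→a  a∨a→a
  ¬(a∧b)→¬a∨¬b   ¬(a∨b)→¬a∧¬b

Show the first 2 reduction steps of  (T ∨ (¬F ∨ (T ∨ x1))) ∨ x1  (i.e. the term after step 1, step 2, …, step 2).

Answer: after 2 steps: T

Working:
  start: (T ∨ (¬F ∨ (T ∨ x1))) ∨ x1
  [1] T ∨ x1
  [2] T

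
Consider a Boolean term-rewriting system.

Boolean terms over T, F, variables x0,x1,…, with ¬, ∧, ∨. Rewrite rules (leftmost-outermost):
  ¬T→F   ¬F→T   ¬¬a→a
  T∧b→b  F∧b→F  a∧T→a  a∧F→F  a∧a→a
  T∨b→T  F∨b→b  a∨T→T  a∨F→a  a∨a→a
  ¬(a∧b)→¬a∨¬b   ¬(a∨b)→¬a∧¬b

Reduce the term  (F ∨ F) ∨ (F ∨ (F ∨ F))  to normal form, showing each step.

Answer: normal form = F  (in 4 steps)

Working:
  start: (F ∨ F) ∨ (F ∨ (F ∨ F))
  step 1: F ∨ (F ∨ (F ∨ F))
  step 2: F ∨ (F ∨ F)
  step 3: F ∨ F
  step 4: F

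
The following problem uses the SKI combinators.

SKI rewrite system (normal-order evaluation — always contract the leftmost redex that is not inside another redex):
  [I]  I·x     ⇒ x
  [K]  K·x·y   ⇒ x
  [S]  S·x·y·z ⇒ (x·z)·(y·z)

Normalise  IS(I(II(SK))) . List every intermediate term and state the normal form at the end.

Answer: normal form = S(SK)  (in 4 steps)

Derivation:
  start: IS(I(II(SK)))
  step 1: S(I(II(SK)))
  step 2: S(II(SK))
  step 3: S(I(SK))
  step 4: S(SK)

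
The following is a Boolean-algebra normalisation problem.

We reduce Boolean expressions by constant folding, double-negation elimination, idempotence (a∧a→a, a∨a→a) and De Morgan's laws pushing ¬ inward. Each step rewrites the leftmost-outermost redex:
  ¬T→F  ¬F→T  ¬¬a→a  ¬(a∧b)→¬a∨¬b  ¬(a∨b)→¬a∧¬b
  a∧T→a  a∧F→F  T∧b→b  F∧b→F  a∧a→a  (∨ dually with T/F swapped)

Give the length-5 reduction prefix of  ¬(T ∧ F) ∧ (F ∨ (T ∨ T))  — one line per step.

Answer: after 5 steps: F ∨ (T ∨ T)

Reduction:
  start: ¬(T ∧ F) ∧ (F ∨ (T ∨ T))
  step 1: (¬T ∨ ¬F) ∧ (F ∨ (T ∨ T))
  step 2: (F ∨ ¬F) ∧ (F ∨ (T ∨ T))
  step 3: ¬F ∧ (F ∨ (T ∨ T))
  step 4: T ∧ (F ∨ (T ∨ T))
  step 5: F ∨ (T ∨ T)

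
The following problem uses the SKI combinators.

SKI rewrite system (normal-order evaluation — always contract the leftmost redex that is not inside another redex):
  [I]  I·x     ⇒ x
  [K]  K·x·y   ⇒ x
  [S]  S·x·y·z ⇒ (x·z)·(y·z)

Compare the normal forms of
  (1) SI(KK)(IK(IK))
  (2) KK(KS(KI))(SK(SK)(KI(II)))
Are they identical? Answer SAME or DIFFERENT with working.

Term A:
  start: SI(KK)(IK(IK))
  [1] I(IK(IK))(KK(IK(IK)))
  [2] IK(IK)(KK(IK(IK)))
  [3] K(IK)(KK(IK(IK)))
  [4] IK
  [5] K

Term B:
  start: KK(KS(KI))(SK(SK)(KI(II)))
  [1] K(SK(SK)(KI(II)))
  [2] K(K(KI(II))(SK(KI(II))))
  [3] K(KI(II))
  [4] KI

Answer: DIFFERENT — A ⇓ K, B ⇓ KI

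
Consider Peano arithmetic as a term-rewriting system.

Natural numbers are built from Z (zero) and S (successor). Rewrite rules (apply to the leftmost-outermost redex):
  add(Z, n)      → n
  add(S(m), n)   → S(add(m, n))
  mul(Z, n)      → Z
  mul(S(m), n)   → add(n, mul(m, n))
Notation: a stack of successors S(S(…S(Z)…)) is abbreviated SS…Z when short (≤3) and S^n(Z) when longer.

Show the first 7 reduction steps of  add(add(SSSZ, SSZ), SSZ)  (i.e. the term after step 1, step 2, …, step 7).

Answer: after 7 steps: S(S(S(add(SSZ, SSZ))))

Derivation:
  start: add(add(SSSZ, SSZ), SSZ)
  →1  add(S(add(SSZ, SSZ)), SSZ)
  →2  S(add(add(SSZ, SSZ), SSZ))
  →3  S(add(S(add(SZ, SSZ)), SSZ))
  →4  S(S(add(add(SZ, SSZ), SSZ)))
  →5  S(S(add(S(add(Z, SSZ)), SSZ)))
  →6  S(S(S(add(add(Z, SSZ), SSZ))))
  →7  S(S(S(add(SSZ, SSZ))))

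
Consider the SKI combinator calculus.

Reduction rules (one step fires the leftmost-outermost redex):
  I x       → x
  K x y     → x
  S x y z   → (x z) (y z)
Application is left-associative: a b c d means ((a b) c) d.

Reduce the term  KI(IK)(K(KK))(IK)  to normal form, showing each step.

Answer: normal form = KK  (in 3 steps)

Reduction:
  start: KI(IK)(K(KK))(IK)
  [1] I(K(KK))(IK)
  [2] K(KK)(IK)
  [3] KK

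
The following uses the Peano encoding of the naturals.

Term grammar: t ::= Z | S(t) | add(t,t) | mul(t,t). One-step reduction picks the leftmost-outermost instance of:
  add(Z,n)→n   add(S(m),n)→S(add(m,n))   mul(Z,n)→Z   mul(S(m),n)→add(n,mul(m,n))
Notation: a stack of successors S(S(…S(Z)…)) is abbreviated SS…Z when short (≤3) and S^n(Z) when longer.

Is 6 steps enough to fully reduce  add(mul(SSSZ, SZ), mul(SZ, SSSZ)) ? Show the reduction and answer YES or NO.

  start: add(mul(SSSZ, SZ), mul(SZ, SSSZ))
  step 1: add(add(SZ, mul(SSZ, SZ)), mul(SZ, SSSZ))
  step 2: add(S(add(Z, mul(SSZ, SZ))), mul(SZ, SSSZ))
  step 3: S(add(add(Z, mul(SSZ, SZ)), mul(SZ, SSSZ)))
  step 4: S(add(mul(SSZ, SZ), mul(SZ, SSSZ)))
  step 5: S(add(add(SZ, mul(SZ, SZ)), mul(SZ, SSSZ)))
  step 6: S(add(S(add(Z, mul(SZ, SZ))), mul(SZ, SSSZ)))

Answer: NO — after 6 steps the term is S(add(S(add(Z, mul(SZ, SZ))), mul(SZ, SSSZ))), not yet normal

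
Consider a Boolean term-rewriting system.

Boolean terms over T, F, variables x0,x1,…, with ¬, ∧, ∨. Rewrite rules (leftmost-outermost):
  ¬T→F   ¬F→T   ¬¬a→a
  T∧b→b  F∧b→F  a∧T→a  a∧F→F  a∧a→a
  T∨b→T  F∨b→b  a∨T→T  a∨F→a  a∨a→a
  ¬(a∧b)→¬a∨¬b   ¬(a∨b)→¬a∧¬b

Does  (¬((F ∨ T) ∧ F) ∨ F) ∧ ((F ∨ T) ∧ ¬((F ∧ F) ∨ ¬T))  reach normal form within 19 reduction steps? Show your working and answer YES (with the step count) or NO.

  start: (¬((F ∨ T) ∧ F) ∨ F) ∧ ((F ∨ T) ∧ ¬((F ∧ F) ∨ ¬T))
  step 1: ¬((F ∨ T) ∧ F) ∧ ((F ∨ T) ∧ ¬((F ∧ F) ∨ ¬T))
  step 2: (¬(F ∨ T) ∨ ¬F) ∧ ((F ∨ T) ∧ ¬((F ∧ F) ∨ ¬T))
  step 3: ((¬F ∧ ¬T) ∨ ¬F) ∧ ((F ∨ T) ∧ ¬((F ∧ F) ∨ ¬T))
  step 4: ((T ∧ ¬T) ∨ ¬F) ∧ ((F ∨ T) ∧ ¬((F ∧ F) ∨ ¬T))
  step 5: (¬T ∨ ¬F) ∧ ((F ∨ T) ∧ ¬((F ∧ F) ∨ ¬T))
  step 6: (F ∨ ¬F) ∧ ((F ∨ T) ∧ ¬((F ∧ F) ∨ ¬T))
  step 7: ¬F ∧ ((F ∨ T) ∧ ¬((F ∧ F) ∨ ¬T))
  step 8: T ∧ ((F ∨ T) ∧ ¬((F ∧ F) ∨ ¬T))
  step 9: (F ∨ T) ∧ ¬((F ∧ F) ∨ ¬T)
  step 10: T ∧ ¬((F ∧ F) ∨ ¬T)
  step 11: ¬((F ∧ F) ∨ ¬T)
  step 12: ¬(F ∧ F) ∧ ¬¬T
  step 13: (¬F ∨ ¬F) ∧ ¬¬T
  step 14: ¬F ∧ ¬¬T
  step 15: T ∧ ¬¬T
  step 16: ¬¬T
  step 17: T

Answer: YES — reaches normal form T in 17 ≤ 19 steps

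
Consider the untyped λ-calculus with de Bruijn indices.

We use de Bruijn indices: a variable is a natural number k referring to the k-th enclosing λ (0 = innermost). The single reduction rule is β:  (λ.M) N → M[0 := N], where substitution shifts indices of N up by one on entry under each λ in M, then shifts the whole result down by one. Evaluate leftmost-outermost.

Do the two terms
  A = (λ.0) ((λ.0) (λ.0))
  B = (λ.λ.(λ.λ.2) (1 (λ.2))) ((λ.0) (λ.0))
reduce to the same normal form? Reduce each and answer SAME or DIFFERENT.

Term A:
  start: (λ.0) ((λ.0) (λ.0))
  step 1: (λ.0) (λ.0)
  step 2: λ.0

Term B:
  start: (λ.λ.(λ.λ.2) (1 (λ.2))) ((λ.0) (λ.0))
  step 1: λ.(λ.λ.2) ((λ.0) (λ.0) (λ.(λ.0) (λ.0)))
  step 2: λ.λ.1

Answer: DIFFERENT — A ⇓ λ.0, B ⇓ λ.λ.1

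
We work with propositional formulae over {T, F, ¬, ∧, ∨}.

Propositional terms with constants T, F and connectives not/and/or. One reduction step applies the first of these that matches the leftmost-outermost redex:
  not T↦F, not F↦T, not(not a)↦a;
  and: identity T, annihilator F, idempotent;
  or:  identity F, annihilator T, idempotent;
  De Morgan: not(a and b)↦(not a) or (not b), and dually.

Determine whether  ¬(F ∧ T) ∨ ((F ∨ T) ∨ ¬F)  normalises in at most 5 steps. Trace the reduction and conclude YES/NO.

Answer: YES — reaches normal form T in 4 ≤ 5 steps

Reduction:
  start: ¬(F ∧ T) ∨ ((F ∨ T) ∨ ¬F)
  [1] (¬F ∨ ¬T) ∨ ((F ∨ T) ∨ ¬F)
  [2] (T ∨ ¬T) ∨ ((F ∨ T) ∨ ¬F)
  [3] T ∨ ((F ∨ T) ∨ ¬F)
  [4] T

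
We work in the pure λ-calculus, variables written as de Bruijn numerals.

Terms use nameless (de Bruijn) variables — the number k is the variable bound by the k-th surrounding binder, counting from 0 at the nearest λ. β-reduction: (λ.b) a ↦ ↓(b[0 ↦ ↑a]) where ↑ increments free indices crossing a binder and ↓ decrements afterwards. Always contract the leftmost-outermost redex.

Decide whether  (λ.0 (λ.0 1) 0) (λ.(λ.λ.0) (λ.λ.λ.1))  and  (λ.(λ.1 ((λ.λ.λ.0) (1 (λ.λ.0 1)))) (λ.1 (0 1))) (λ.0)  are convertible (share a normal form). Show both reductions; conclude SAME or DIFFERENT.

Term A:
  start: (λ.0 (λ.0 1) 0) (λ.(λ.λ.0) (λ.λ.λ.1))
  step 1: (λ.(λ.λ.0) (λ.λ.λ.1)) (λ.0 (λ.(λ.λ.0) (λ.λ.λ.1))) (λ.(λ.λ.0) (λ.λ.λ.1))
  step 2: (λ.λ.0) (λ.λ.λ.1) (λ.(λ.λ.0) (λ.λ.λ.1))
  step 3: (λ.0) (λ.(λ.λ.0) (λ.λ.λ.1))
  step 4: λ.(λ.λ.0) (λ.λ.λ.1)
  step 5: λ.λ.0

Term B:
  start: (λ.(λ.1 ((λ.λ.λ.0) (1 (λ.λ.0 1)))) (λ.1 (0 1))) (λ.0)
  step 1: (λ.(λ.0) ((λ.λ.λ.0) ((λ.0) (λ.λ.0 1)))) (λ.(λ.0) (0 (λ.0)))
  step 2: (λ.0) ((λ.λ.λ.0) ((λ.0) (λ.λ.0 1)))
  step 3: (λ.λ.λ.0) ((λ.0) (λ.λ.0 1))
  step 4: λ.λ.0

Answer: SAME — A ⇓ λ.λ.0, B ⇓ λ.λ.0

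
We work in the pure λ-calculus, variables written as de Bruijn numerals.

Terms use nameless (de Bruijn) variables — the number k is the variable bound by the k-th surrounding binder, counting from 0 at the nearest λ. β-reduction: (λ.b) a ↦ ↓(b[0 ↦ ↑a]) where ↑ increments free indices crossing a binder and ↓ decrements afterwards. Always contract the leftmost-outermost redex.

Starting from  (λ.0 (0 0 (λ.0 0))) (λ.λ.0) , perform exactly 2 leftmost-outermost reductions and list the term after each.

  start: (λ.0 (0 0 (λ.0 0))) (λ.λ.0)
  step 1: (λ.λ.0) ((λ.λ.0) (λ.λ.0) (λ.0 0))
  step 2: λ.0

Answer: after 2 steps: λ.0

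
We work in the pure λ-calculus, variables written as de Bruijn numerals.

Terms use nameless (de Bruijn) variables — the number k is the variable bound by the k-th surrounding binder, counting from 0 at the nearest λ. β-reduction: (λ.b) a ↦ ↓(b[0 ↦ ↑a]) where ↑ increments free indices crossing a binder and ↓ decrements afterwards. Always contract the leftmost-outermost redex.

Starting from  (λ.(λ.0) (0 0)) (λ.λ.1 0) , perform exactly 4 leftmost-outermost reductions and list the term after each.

Answer: after 4 steps: λ.λ.1 0

Derivation:
  start: (λ.(λ.0) (0 0)) (λ.λ.1 0)
  step 1: (λ.0) ((λ.λ.1 0) (λ.λ.1 0))
  step 2: (λ.λ.1 0) (λ.λ.1 0)
  step 3: λ.(λ.λ.1 0) 0
  step 4: λ.λ.1 0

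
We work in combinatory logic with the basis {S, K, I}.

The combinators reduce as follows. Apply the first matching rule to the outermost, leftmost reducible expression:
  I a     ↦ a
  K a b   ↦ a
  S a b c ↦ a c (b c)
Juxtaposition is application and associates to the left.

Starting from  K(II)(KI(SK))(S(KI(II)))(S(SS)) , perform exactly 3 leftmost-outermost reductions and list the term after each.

  start: K(II)(KI(SK))(S(KI(II)))(S(SS))
  →1  II(S(KI(II)))(S(SS))
  →2  I(S(KI(II)))(S(SS))
  →3  S(KI(II))(S(SS))

Answer: after 3 steps: S(KI(II))(S(SS))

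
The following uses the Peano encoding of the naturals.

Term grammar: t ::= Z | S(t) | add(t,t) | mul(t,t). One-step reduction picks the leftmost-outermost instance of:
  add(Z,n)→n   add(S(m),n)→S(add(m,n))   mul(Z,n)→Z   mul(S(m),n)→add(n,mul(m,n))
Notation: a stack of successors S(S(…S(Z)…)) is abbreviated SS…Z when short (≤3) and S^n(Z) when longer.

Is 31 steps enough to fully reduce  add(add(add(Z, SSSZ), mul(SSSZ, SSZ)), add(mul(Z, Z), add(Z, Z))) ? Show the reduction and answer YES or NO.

  start: add(add(add(Z, SSSZ), mul(SSSZ, SSZ)), add(mul(Z, Z), add(Z, Z)))
  →1  add(add(SSSZ, mul(SSSZ, SSZ)), add(mul(Z, Z), add(Z, Z)))
  →2  add(S(add(SSZ, mul(SSSZ, SSZ))), add(mul(Z, Z), add(Z, Z)))
  →3  S(add(add(SSZ, mul(SSSZ, SSZ)), add(mul(Z, Z), add(Z, Z))))
  →4  S(add(S(add(SZ, mul(SSSZ, SSZ))), add(mul(Z, Z), add(Z, Z))))
  →5  S(S(add(add(SZ, mul(SSSZ, SSZ)), add(mul(Z, Z), add(Z, Z)))))
  →6  S(S(add(S(add(Z, mul(SSSZ, SSZ))), add(mul(Z, Z), add(Z, Z)))))
  →7  S(S(S(add(add(Z, mul(SSSZ, SSZ)), add(mul(Z, Z), add(Z, Z))))))
  →8  S(S(S(add(mul(SSSZ, SSZ), add(mul(Z, Z), add(Z, Z))))))
  →9  S(S(S(add(add(SSZ, mul(SSZ, SSZ)), add(mul(Z, Z), add(Z, Z))))))
  →10  S(S(S(add(S(add(SZ, mul(SSZ, SSZ))), add(mul(Z, Z), add(Z, Z))))))
  →11  S(S(S(S(add(add(SZ, mul(SSZ, SSZ)), add(mul(Z, Z), add(Z, Z)))))))
  →12  S(S(S(S(add(S(add(Z, mul(SSZ, SSZ))), add(mul(Z, Z), add(Z, Z)))))))
  →13  S(S(S(S(S(add(add(Z, mul(SSZ, SSZ)), add(mul(Z, Z), add(Z, Z))))))))
  →14  S(S(S(S(S(add(mul(SSZ, SSZ), add(mul(Z, Z), add(Z, Z))))))))
  →15  S(S(S(S(S(add(add(SSZ, mul(SZ, SSZ)), add(mul(Z, Z), add(Z, Z))))))))
  →16  S(S(S(S(S(add(S(add(SZ, mul(SZ, SSZ))), add(mul(Z, Z), add(Z, Z))))))))
  →17  S(S(S(S(S(S(add(add(SZ, mul(SZ, SSZ)), add(mul(Z, Z), add(Z, Z)))))))))
  →18  S(S(S(S(S(S(add(S(add(Z, mul(SZ, SSZ))), add(mul(Z, Z), add(Z, Z)))))))))
  →19  S(S(S(S(S(S(S(add(add(Z, mul(SZ, SSZ)), add(mul(Z, Z), add(Z, Z))))))))))
  →20  S(S(S(S(S(S(S(add(mul(SZ, SSZ), add(mul(Z, Z), add(Z, Z))))))))))
  →21  S(S(S(S(S(S(S(add(add(SSZ, mul(Z, SSZ)), add(mul(Z, Z), add(Z, Z))))))))))
  →22  S(S(S(S(S(S(S(add(S(add(SZ, mul(Z, SSZ))), add(mul(Z, Z), add(Z, Z))))))))))
  →23  S(S(S(S(S(S(S(S(add(add(SZ, mul(Z, SSZ)), add(mul(Z, Z), add(Z, Z)))))))))))
  →24  S(S(S(S(S(S(S(S(add(S(add(Z, mul(Z, SSZ))), add(mul(Z, Z), add(Z, Z)))))))))))
  →25  S(S(S(S(S(S(S(S(S(add(add(Z, mul(Z, SSZ)), add(mul(Z, Z), add(Z, Z))))))))))))
  →26  S(S(S(S(S(S(S(S(S(add(mul(Z, SSZ), add(mul(Z, Z), add(Z, Z))))))))))))
  →27  S(S(S(S(S(S(S(S(S(add(Z, add(mul(Z, Z), add(Z, Z))))))))))))
  →28  S(S(S(S(S(S(S(S(S(add(mul(Z, Z), add(Z, Z)))))))))))
  →29  S(S(S(S(S(S(S(S(S(add(Z, add(Z, Z)))))))))))
  →30  S(S(S(S(S(S(S(S(S(add(Z, Z))))))))))
  →31  S^9(Z)

Answer: YES — reaches normal form S^9(Z) in 31 ≤ 31 steps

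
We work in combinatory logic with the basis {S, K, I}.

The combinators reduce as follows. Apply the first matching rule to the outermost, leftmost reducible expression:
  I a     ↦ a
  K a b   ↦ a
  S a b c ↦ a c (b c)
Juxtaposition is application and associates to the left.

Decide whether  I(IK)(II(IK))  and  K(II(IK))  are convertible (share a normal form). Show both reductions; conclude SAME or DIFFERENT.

Answer: SAME — A ⇓ KK, B ⇓ KK

Working:
Term A:
  start: I(IK)(II(IK))
  →1  IK(II(IK))
  →2  K(II(IK))
  →3  K(I(IK))
  →4  K(IK)
  →5  KK

Term B:
  start: K(II(IK))
  →1  K(I(IK))
  →2  K(IK)
  →3  KK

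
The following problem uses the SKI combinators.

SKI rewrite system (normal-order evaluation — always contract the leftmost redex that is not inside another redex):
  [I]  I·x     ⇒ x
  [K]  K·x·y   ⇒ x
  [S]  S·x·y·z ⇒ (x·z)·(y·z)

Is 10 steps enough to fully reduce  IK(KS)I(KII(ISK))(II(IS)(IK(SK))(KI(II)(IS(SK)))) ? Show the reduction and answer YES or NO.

Answer: YES — reaches normal form S(S(K(SK))(S(SK))) in 10 ≤ 10 steps

Derivation:
  start: IK(KS)I(KII(ISK))(II(IS)(IK(SK))(KI(II)(IS(SK))))
  →1  K(KS)I(KII(ISK))(II(IS)(IK(SK))(KI(II)(IS(SK))))
  →2  KS(KII(ISK))(II(IS)(IK(SK))(KI(II)(IS(SK))))
  →3  S(II(IS)(IK(SK))(KI(II)(IS(SK))))
  →4  S(I(IS)(IK(SK))(KI(II)(IS(SK))))
  →5  S(IS(IK(SK))(KI(II)(IS(SK))))
  →6  S(S(IK(SK))(KI(II)(IS(SK))))
  →7  S(S(K(SK))(KI(II)(IS(SK))))
  →8  S(S(K(SK))(I(IS(SK))))
  →9  S(S(K(SK))(IS(SK)))
  →10  S(S(K(SK))(S(SK)))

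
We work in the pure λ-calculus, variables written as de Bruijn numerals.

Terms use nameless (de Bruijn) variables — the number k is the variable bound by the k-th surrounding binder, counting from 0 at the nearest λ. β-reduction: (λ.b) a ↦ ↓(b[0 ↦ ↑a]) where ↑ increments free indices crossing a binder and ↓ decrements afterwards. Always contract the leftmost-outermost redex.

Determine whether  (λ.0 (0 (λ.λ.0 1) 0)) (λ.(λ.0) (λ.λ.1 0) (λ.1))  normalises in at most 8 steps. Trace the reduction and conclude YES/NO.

  start: (λ.0 (0 (λ.λ.0 1) 0)) (λ.(λ.0) (λ.λ.1 0) (λ.1))
  [1] (λ.(λ.0) (λ.λ.1 0) (λ.1)) ((λ.(λ.0) (λ.λ.1 0) (λ.1)) (λ.λ.0 1) (λ.(λ.0) (λ.λ.1 0) (λ.1)))
  [2] (λ.0) (λ.λ.1 0) (λ.(λ.(λ.0) (λ.λ.1 0) (λ.1)) (λ.λ.0 1) (λ.(λ.0) (λ.λ.1 0) (λ.1)))
  [3] (λ.λ.1 0) (λ.(λ.(λ.0) (λ.λ.1 0) (λ.1)) (λ.λ.0 1) (λ.(λ.0) (λ.λ.1 0) (λ.1)))
  [4] λ.(λ.(λ.(λ.0) (λ.λ.1 0) (λ.1)) (λ.λ.0 1) (λ.(λ.0) (λ.λ.1 0) (λ.1))) 0
  [5] λ.(λ.(λ.0) (λ.λ.1 0) (λ.1)) (λ.λ.0 1) (λ.(λ.0) (λ.λ.1 0) (λ.1))
  [6] λ.(λ.0) (λ.λ.1 0) (λ.λ.λ.0 1) (λ.(λ.0) (λ.λ.1 0) (λ.1))
  [7] λ.(λ.λ.1 0) (λ.λ.λ.0 1) (λ.(λ.0) (λ.λ.1 0) (λ.1))
  [8] λ.(λ.(λ.λ.λ.0 1) 0) (λ.(λ.0) (λ.λ.1 0) (λ.1))

Answer: NO — after 8 steps the term is λ.(λ.(λ.λ.λ.0 1) 0) (λ.(λ.0) (λ.λ.1 0) (λ.1)), not yet normal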